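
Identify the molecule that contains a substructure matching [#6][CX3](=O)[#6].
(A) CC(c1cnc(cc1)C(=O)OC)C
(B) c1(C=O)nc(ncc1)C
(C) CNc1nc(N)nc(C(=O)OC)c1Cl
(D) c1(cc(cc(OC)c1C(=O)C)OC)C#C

D

[#6][CX3](=O)[#6] describes a carbonyl carbon (no H) flanked by two carbons (a ketone).
(A) has a methyl-ester group (-C(=O)OCH3) but one neighbour of the carbonyl carbon is O, not C.
(B) has an aldehyde (-CHO) but the carbonyl carbon has H1, so it is not flanked by two carbons.
(C) has a methyl-ester group (-C(=O)OCH3) but one neighbour of the carbonyl carbon is O, not C.
(D) contains an acetyl/ketone group (-C(=O)CH3), which satisfies every atom and bond constraint.
So the answer is (D).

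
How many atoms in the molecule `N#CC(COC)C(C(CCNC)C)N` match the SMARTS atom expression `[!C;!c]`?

The query [!C;!c] means: neither aliphatic nor aromatic carbon — same as [!#6].
Check the 14 heavy atoms by environment: 10× C → no; 3× N → match; 1× O → match.
Summing the matching environments: 3 + 1 = 4 matching atoms.

4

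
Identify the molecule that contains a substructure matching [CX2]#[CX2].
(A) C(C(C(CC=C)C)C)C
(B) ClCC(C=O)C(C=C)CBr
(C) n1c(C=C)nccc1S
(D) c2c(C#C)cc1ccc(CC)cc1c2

[CX2]#[CX2] describes a carbon-carbon triple bond (an alkyne).
(A) has a vinyl group (-CH=CH2) but the C=C is a double bond; both carbons are CX3, not CX2.
(B) has a vinyl group (-CH=CH2) but the C=C is a double bond; both carbons are CX3, not CX2.
(C) has a vinyl group (-CH=CH2) but the C=C is a double bond; both carbons are CX3, not CX2.
(D) contains an ethynyl group (-C#CH), which satisfies every atom and bond constraint.
So the answer is (D).

D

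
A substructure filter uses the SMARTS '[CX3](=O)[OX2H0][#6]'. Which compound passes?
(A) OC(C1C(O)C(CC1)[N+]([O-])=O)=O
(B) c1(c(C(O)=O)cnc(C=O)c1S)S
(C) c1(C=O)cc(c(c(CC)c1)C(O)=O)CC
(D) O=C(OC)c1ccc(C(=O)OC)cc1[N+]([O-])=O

D

[CX3](=O)[OX2H0][#6] describes a carbonyl carbon bonded to an oxygen that is itself bonded to carbon (no H on that O) (an ester).
(A) has a carboxylic acid group (-C(=O)OH) but the singly-bonded O carries H (OX2H1, not H0).
(B) has a carboxylic acid group (-C(=O)OH) but the singly-bonded O carries H (OX2H1, not H0).
(C) has a carboxylic acid group (-C(=O)OH) but the singly-bonded O carries H (OX2H1, not H0).
(D) contains a methyl-ester group (-C(=O)OCH3), which satisfies every atom and bond constraint.
So the answer is (D).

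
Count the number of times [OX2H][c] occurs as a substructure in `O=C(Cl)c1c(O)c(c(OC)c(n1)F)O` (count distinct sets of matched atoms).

2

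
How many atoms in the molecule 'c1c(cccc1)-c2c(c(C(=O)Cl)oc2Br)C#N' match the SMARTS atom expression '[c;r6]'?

6

Check the 17 heavy atoms by environment: 1× o (aromatic, in 5-ring) → no; 4× c (aromatic, in 5-ring) → no; 2× C (acyclic) → no; 1× N (acyclic) → no; 1× Br (acyclic) → no; 1× O (acyclic) → no; 1× Cl (acyclic) → no; 6× c (aromatic, in 6-ring) → match.
That gives 6 matching atoms.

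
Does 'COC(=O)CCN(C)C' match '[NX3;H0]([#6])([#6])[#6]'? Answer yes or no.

The pattern [NX3;H0]([#6])([#6])[#6] describes a trivalent nitrogen with no H, bonded to three carbons — a tertiary amine.
The molecule carries a dimethylamino group (-N(CH3)2), whose atoms satisfy every constraint of the query, so the pattern matches.

Yes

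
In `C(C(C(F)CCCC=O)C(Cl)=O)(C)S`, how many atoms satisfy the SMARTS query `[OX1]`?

2

The query [OX1] means: aliphatic oxygen with one total connection — typically a carbonyl =O or an oxide.
Check the 14 heavy atoms by environment: 7× C (X4) → no; 2× C (X3) → no; 2× O (X1) → match; 1× Cl (X1) → no; 1× S (X2) → no; 1× F (X1) → no.
That gives 2 matching atoms.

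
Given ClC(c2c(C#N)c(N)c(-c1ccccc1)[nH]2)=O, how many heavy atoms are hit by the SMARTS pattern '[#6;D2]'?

6

The query [#6;D2] means: any carbon bonded to exactly two heavy atoms.
Check the 17 heavy atoms by environment: 1× n (aromatic, D2) → no; 5× c (aromatic, D3) → no; 1× C (D2) → match; 2× N (D1) → no; 1× C (D3) → no; 1× O (D1) → no; 1× Cl (D1) → no; 5× c (aromatic, D2) → match.
Summing the matching environments: 1 + 5 = 6 matching atoms.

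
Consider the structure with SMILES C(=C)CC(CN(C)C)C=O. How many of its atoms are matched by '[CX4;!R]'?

The query [CX4;!R] means: aliphatic carbon with four total connections, not in a ring.
Check the 10 heavy atoms by environment: 5× C (X4, acyclic) → match; 3× C (X3, acyclic) → no; 1× O (X1, acyclic) → no; 1× N (X3, acyclic) → no.
That gives 5 matching atoms.

5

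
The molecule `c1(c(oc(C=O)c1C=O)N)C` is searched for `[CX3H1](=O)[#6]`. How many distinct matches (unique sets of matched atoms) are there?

2

[CX3H1](=O)[#6] is the SMARTS for an aldehyde: an sp2 carbon with one H, double-bonded to O and single-bonded to carbon.
The molecule carries 2 separate instances of an aldehyde (-CHO) meeting every constraint; each maps to a distinct set of atoms, giving 2 matches.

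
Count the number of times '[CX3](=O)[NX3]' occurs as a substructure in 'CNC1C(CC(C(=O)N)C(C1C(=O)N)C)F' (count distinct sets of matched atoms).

[CX3](=O)[NX3] is the SMARTS for an amide: a carbonyl carbon bonded to a trivalent nitrogen.
The molecule carries 2 separate instances of a primary amide (-C(=O)NH2) meeting every constraint; each maps to a distinct set of atoms, giving 2 matches.

2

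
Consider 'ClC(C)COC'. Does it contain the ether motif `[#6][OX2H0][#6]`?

Yes

The pattern [#6][OX2H0][#6] describes an aliphatic oxygen bridging two carbons with no H on the oxygen — an ether.
The molecule carries a methoxy ether (-OCH3), whose atoms satisfy every constraint of the query, so the pattern matches.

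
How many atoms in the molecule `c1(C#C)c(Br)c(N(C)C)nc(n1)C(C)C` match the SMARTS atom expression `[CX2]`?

2

The query [CX2] means: C with X2: aliphatic carbon with exactly 2 total connections.
Check the 15 heavy atoms by environment: 2× n (aromatic, X2) → no; 4× c (aromatic, X3) → no; 5× C (X4) → no; 1× N (X3) → no; 1× Br (X1) → no; 2× C (X2) → match.
That gives 2 matching atoms.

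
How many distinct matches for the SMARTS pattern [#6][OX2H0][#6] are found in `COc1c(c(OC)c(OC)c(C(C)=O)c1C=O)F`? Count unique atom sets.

3

[#6][OX2H0][#6] is the SMARTS for an ether: an aliphatic oxygen bridging two carbons with no H on the oxygen.
The molecule carries 3 separate instances of a methoxy ether (-OCH3) meeting every constraint; each maps to a distinct set of atoms, giving 3 matches.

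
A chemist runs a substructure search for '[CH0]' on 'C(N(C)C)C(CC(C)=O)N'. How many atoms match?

Check the 10 heavy atoms by environment: 2× C (H2) → no; 1× C (H1) → no; 1× N (H0) → no; 3× C (H3) → no; 1× C (H0) → match; 1× O (H0) → no; 1× N (H2) → no.
That gives 1 matching atom.

1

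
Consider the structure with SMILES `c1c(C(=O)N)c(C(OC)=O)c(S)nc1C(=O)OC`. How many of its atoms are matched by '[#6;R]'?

Check the 18 heavy atoms by environment: 1× n (aromatic, in 6-ring) → no; 5× c (aromatic, in 6-ring) → match; 5× C (acyclic) → no; 5× O (acyclic) → no; 1× N (acyclic) → no; 1× S (acyclic) → no.
That gives 5 matching atoms.

5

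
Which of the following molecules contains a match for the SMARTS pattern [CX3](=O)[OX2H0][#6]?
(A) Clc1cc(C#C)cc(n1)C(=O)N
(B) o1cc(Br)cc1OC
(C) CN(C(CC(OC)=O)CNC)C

C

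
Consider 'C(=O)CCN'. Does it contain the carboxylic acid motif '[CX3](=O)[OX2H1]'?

No

The pattern [CX3](=O)[OX2H1] describes an sp2 carbon double-bonded to O and single-bonded to an -OH oxygen — a carboxylic acid.
The closest candidate here is an aldehyde (-CHO), but there is no singly-bonded oxygen on the carbonyl carbon. No other fragment satisfies the full query, so there is no match.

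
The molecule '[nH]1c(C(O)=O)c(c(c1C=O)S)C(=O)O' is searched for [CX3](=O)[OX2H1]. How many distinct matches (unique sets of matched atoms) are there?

2

[CX3](=O)[OX2H1] is the SMARTS for a carboxylic acid: an sp2 carbon double-bonded to O and single-bonded to an -OH oxygen.
The molecule carries 2 separate instances of a carboxylic acid group (-C(=O)OH) meeting every constraint; each maps to a distinct set of atoms, giving 2 matches.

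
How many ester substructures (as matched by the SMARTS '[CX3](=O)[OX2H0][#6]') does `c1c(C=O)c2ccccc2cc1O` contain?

0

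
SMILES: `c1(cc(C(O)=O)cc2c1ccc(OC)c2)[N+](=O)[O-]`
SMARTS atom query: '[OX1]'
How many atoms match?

The query [OX1] means: aliphatic oxygen with one total connection — typically a carbonyl =O or an oxide.
Check the 18 heavy atoms by environment: 10× c (aromatic, X3) → no; 1× N (charge +1, X3) → no; 1× O (charge -1, X1) → match; 2× O (X1) → match; 2× O (X2) → no; 1× C (X4) → no; 1× C (X3) → no.
Summing the matching environments: 1 + 2 = 3 matching atoms.

3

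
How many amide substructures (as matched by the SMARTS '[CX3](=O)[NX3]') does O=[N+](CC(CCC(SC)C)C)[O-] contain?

[CX3](=O)[NX3] is the SMARTS for an amide: a carbonyl carbon bonded to a trivalent nitrogen.
No fragment in the molecule satisfies every constraint, giving 0 matches.

0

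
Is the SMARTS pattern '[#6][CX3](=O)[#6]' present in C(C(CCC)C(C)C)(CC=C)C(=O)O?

The pattern [#6][CX3](=O)[#6] describes a carbonyl carbon (no H) flanked by two carbons — a ketone.
The closest candidate here is a carboxylic acid group (-C(=O)OH), but one neighbour of the carbonyl carbon is O, not C. No other fragment satisfies the full query, so there is no match.

No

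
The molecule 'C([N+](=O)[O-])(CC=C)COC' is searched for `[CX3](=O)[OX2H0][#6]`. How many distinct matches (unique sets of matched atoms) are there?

0

[CX3](=O)[OX2H0][#6] is the SMARTS for an ester: a carbonyl carbon bonded to an oxygen that is itself bonded to carbon (no H on that O).
The molecule has a methoxy ether (-OCH3), but the ether oxygen is not adjacent to a C=O carbon; nothing else fits, so there are 0 matches.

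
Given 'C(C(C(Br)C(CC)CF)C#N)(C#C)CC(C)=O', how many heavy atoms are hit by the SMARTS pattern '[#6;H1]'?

The query [#6;H1] means: any carbon bearing exactly one hydrogen.
Check the 17 heavy atoms by environment: 3× C (H2) → no; 5× C (H1) → match; 3× C (H0) → no; 1× Br (H0) → no; 1× F (H0) → no; 1× N (H0) → no; 1× O (H0) → no; 2× C (H3) → no.
That gives 5 matching atoms.

5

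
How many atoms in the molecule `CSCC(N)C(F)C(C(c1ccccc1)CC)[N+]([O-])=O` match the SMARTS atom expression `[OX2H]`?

The query [OX2H] means: aliphatic oxygen with two connections, one of which is H — an -OH oxygen.
Check the 20 heavy atoms by environment: 2× C (H3, X4) → no; 2× C (H2, X4) → no; 4× C (H1, X4) → no; 1× F (H0, X1) → no; 1× N (charge +1, H0, X3) → no; 1× O (charge -1, H0, X1) → no; 1× O (H0, X1) → no; 1× N (H2, X3) → no; 1× S (H0, X2) → no; 1× c (aromatic, H0, X3) → no; 5× c (aromatic, H1, X3) → no.
No environment satisfies the query, so 0 matching atoms.

0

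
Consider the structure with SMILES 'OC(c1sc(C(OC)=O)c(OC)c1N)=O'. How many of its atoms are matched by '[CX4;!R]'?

2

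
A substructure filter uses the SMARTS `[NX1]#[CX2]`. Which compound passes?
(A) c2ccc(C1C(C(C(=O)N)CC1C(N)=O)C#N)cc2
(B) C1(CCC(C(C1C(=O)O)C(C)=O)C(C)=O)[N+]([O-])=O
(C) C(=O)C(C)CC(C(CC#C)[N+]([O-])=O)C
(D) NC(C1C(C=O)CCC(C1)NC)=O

[NX1]#[CX2] describes a nitrogen triple-bonded to a two-connected carbon (a nitrile).
(A) contains a nitrile (-C#N), which satisfies every atom and bond constraint.
(B) has a nitro group (-[N+](=O)[O-]) but there is no C#N triple bond.
(C) has a nitro group (-[N+](=O)[O-]) but there is no C#N triple bond.
(D) has a primary amide (-C(=O)NH2) but the nitrogen is NX3, not NX1.
So the answer is (A).

A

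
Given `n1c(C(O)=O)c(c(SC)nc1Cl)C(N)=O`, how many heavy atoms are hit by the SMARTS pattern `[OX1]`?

2

The query [OX1] means: aliphatic oxygen with one total connection — typically a carbonyl =O or an oxide.
Check the 15 heavy atoms by environment: 2× n (aromatic, X2) → no; 4× c (aromatic, X3) → no; 2× C (X3) → no; 2× O (X1) → match; 1× N (X3) → no; 1× Cl (X1) → no; 1× S (X2) → no; 1× C (X4) → no; 1× O (X2) → no.
That gives 2 matching atoms.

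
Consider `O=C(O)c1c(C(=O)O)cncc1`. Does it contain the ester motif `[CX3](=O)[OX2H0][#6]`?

No

The pattern [CX3](=O)[OX2H0][#6] describes a carbonyl carbon bonded to an oxygen that is itself bonded to carbon (no H on that O) — an ester.
The closest candidate here is a carboxylic acid group (-C(=O)OH), but the singly-bonded O carries H (OX2H1, not H0). No other fragment satisfies the full query, so there is no match.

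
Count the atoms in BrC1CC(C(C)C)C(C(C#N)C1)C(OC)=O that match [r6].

6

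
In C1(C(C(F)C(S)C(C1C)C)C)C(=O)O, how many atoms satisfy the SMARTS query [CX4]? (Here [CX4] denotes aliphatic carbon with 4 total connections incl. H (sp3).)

9

Check the 14 heavy atoms by environment: 9× C (X4) → match; 1× S (X2) → no; 1× C (X3) → no; 1× O (X1) → no; 1× O (X2) → no; 1× F (X1) → no.
That gives 9 matching atoms.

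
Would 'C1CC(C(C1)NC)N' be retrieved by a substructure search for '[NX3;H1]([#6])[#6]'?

The pattern [NX3;H1]([#6])[#6] describes a trivalent nitrogen with one H, bonded to two carbons — a secondary amine.
The molecule carries an N-methylamino group (-NHCH3), whose atoms satisfy every constraint of the query, so the pattern matches.

Yes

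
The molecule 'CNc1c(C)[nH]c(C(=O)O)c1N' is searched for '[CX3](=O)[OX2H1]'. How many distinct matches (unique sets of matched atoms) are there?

1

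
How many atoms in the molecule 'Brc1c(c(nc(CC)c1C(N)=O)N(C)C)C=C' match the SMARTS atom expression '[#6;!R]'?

The query [#6;!R] means: carbon not in any ring.
Check the 17 heavy atoms by environment: 1× n (aromatic, in 6-ring) → no; 5× c (aromatic, in 6-ring) → no; 7× C (acyclic) → match; 1× O (acyclic) → no; 2× N (acyclic) → no; 1× Br (acyclic) → no.
That gives 7 matching atoms.

7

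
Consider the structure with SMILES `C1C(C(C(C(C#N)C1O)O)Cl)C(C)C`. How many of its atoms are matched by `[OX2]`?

2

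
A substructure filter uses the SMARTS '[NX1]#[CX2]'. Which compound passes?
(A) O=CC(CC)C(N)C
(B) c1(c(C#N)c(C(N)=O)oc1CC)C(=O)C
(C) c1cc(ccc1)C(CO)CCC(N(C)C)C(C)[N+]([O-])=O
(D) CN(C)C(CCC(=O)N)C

B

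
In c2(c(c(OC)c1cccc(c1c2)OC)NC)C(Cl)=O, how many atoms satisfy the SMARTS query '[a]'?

10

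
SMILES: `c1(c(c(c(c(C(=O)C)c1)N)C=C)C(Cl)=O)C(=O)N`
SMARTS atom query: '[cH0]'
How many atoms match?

The query [cH0] means: aromatic carbon with no attached hydrogen (substituted or ring-fusion).
Check the 18 heavy atoms by environment: 1× c (aromatic, H1) → no; 5× c (aromatic, H0) → match; 3× C (H0) → no; 3× O (H0) → no; 1× Cl (H0) → no; 2× N (H2) → no; 1× C (H1) → no; 1× C (H2) → no; 1× C (H3) → no.
That gives 5 matching atoms.

5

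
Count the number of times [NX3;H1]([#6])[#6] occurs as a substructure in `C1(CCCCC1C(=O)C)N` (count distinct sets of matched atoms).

[NX3;H1]([#6])[#6] is the SMARTS for a secondary amine: a trivalent nitrogen with one H, bonded to two carbons.
The molecule has a primary amino group (-NH2), but the nitrogen has H2 and only one carbon neighbour; nothing else fits, so there are 0 matches.

0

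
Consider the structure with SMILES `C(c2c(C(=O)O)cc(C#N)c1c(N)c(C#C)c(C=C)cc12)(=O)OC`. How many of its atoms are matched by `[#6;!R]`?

8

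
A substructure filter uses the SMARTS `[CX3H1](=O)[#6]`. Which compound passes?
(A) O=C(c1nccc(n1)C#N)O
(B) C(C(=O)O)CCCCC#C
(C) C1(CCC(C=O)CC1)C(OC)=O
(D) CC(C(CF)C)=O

C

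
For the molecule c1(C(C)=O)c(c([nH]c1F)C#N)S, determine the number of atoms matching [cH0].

4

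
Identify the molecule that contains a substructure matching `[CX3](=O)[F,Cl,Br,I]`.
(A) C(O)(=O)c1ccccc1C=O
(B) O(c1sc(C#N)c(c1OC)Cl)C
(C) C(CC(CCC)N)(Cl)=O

C

[CX3](=O)[F,Cl,Br,I] describes a carbonyl carbon bonded to a halogen (an acyl halide).
(A) has a carboxylic acid group (-C(=O)OH) but the carbonyl is bonded to -OH, not to a halogen.
(B) has a chloro substituent but the Cl is not on a carbonyl carbon.
(C) contains an acyl chloride (-C(=O)Cl), which satisfies every atom and bond constraint.
So the answer is (C).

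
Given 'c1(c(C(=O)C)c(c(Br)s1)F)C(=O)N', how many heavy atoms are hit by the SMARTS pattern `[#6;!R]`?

The query [#6;!R] means: carbon not in any ring.
Check the 13 heavy atoms by environment: 1× s (aromatic, in 5-ring) → no; 4× c (aromatic, in 5-ring) → no; 1× Br (acyclic) → no; 3× C (acyclic) → match; 2× O (acyclic) → no; 1× N (acyclic) → no; 1× F (acyclic) → no.
That gives 3 matching atoms.

3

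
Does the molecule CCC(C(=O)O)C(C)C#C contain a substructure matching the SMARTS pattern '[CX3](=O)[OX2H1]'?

The pattern [CX3](=O)[OX2H1] describes an sp2 carbon double-bonded to O and single-bonded to an -OH oxygen — a carboxylic acid.
The molecule carries a carboxylic acid group (-C(=O)OH), whose atoms satisfy every constraint of the query, so the pattern matches.

Yes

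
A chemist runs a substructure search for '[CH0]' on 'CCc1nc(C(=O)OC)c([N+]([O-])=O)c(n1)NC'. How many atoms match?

The query [CH0] means: aliphatic carbon with no attached hydrogen.
Check the 17 heavy atoms by environment: 2× n (aromatic, H0) → no; 4× c (aromatic, H0) → no; 1× N (H1) → no; 3× C (H3) → no; 1× N (charge +1, H0) → no; 1× O (charge -1, H0) → no; 3× O (H0) → no; 1× C (H0) → match; 1× C (H2) → no.
That gives 1 matching atom.

1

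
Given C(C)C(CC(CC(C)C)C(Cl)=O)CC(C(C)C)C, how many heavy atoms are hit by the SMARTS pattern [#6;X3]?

1

Check the 18 heavy atoms by environment: 15× C (X4) → no; 1× C (X3) → match; 1× O (X1) → no; 1× Cl (X1) → no.
That gives 1 matching atom.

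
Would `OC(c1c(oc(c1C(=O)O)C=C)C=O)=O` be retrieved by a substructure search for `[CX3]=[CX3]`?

Yes

The pattern [CX3]=[CX3] describes a non-aromatic C=C double bond between two sp2 carbons — an alkene.
The molecule carries a vinyl group (-CH=CH2), whose atoms satisfy every constraint of the query, so the pattern matches.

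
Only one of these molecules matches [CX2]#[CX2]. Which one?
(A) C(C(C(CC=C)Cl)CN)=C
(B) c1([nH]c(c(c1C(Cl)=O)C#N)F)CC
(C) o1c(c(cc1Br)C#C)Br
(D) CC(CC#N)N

C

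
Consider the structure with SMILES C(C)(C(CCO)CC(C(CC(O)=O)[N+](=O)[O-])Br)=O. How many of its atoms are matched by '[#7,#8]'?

7

Check the 18 heavy atoms by environment: 10× C → no; 1× N (charge +1) → match; 1× O (charge -1) → match; 5× O → match; 1× Br → no.
Summing the matching environments: 1 + 1 + 5 = 7 matching atoms.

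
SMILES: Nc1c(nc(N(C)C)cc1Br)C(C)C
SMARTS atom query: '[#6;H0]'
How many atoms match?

4

The query [#6;H0] means: any carbon with no attached hydrogen.
Check the 14 heavy atoms by environment: 1× n (aromatic, H0) → no; 4× c (aromatic, H0) → match; 1× c (aromatic, H1) → no; 1× N (H0) → no; 4× C (H3) → no; 1× C (H1) → no; 1× N (H2) → no; 1× Br (H0) → no.
That gives 4 matching atoms.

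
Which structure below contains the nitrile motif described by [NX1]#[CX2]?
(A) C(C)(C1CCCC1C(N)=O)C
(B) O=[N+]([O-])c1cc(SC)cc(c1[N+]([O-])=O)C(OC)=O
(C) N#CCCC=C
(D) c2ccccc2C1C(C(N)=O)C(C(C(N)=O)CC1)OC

C

[NX1]#[CX2] describes a nitrogen triple-bonded to a two-connected carbon (a nitrile).
(A) has a primary amide (-C(=O)NH2) but the nitrogen is NX3, not NX1.
(B) has a nitro group (-[N+](=O)[O-]) but there is no C#N triple bond.
(C) contains a nitrile (-C#N), which satisfies every atom and bond constraint.
(D) has a primary amide (-C(=O)NH2) but the nitrogen is NX3, not NX1.
So the answer is (C).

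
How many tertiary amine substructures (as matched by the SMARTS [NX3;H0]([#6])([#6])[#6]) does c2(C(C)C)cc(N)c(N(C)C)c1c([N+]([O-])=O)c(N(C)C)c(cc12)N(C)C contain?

3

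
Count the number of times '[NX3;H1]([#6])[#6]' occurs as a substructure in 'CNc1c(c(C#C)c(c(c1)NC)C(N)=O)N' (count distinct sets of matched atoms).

2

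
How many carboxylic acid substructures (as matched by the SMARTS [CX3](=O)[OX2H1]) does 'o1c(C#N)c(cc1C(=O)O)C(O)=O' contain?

[CX3](=O)[OX2H1] is the SMARTS for a carboxylic acid: an sp2 carbon double-bonded to O and single-bonded to an -OH oxygen.
The molecule carries 2 separate instances of a carboxylic acid group (-C(=O)OH) meeting every constraint; each maps to a distinct set of atoms, giving 2 matches.

2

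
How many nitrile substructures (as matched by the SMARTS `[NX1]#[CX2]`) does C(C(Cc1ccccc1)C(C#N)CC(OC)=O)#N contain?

[NX1]#[CX2] is the SMARTS for a nitrile: a nitrogen triple-bonded to a two-connected carbon.
The molecule carries 2 separate instances of a nitrile (-C#N) meeting every constraint; each maps to a distinct set of atoms, giving 2 matches.

2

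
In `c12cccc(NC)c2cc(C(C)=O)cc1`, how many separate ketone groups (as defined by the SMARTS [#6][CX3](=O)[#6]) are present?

1

[#6][CX3](=O)[#6] is the SMARTS for a ketone: a carbonyl carbon (no H) flanked by two carbons.
Exactly one fragment in the molecule meets all constraints, giving 1 match.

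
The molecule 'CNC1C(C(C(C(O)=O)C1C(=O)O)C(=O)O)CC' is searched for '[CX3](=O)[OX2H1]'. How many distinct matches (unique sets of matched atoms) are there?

[CX3](=O)[OX2H1] is the SMARTS for a carboxylic acid: an sp2 carbon double-bonded to O and single-bonded to an -OH oxygen.
The molecule carries 3 separate instances of a carboxylic acid group (-C(=O)OH) meeting every constraint; each maps to a distinct set of atoms, giving 3 matches.

3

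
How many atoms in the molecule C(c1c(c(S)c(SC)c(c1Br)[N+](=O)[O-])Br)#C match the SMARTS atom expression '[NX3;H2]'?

0

The query [NX3;H2] means: aliphatic N with 3 total connections, two of them H — an -NH2 nitrogen (amine or amide).
Check the 16 heavy atoms by environment: 6× c (aromatic, H0, X3) → no; 1× N (charge +1, H0, X3) → no; 1× O (charge -1, H0, X1) → no; 1× O (H0, X1) → no; 1× S (H1, X2) → no; 1× C (H0, X2) → no; 1× C (H1, X2) → no; 2× Br (H0, X1) → no; 1× S (H0, X2) → no; 1× C (H3, X4) → no.
No environment satisfies the query, so 0 matching atoms.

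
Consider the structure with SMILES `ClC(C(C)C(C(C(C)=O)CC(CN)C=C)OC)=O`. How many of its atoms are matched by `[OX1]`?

2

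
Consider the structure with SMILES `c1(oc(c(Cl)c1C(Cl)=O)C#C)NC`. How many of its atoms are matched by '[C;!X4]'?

Check the 13 heavy atoms by environment: 1× o (aromatic, X2) → no; 4× c (aromatic, X3) → no; 2× Cl (X1) → no; 1× N (X3) → no; 1× C (X4) → no; 1× C (X3) → match; 1× O (X1) → no; 2× C (X2) → match.
Summing the matching environments: 1 + 2 = 3 matching atoms.

3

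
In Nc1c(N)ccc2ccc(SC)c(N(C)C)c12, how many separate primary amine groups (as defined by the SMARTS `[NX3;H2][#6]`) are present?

2

[NX3;H2][#6] is the SMARTS for a primary amine: a trivalent nitrogen with two H attached to carbon.
The molecule carries 2 separate instances of a primary amino group (-NH2) meeting every constraint; each maps to a distinct set of atoms, giving 2 matches.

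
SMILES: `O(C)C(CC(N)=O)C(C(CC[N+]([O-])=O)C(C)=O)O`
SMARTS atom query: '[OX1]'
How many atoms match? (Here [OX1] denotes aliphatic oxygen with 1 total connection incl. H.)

The query [OX1] means: aliphatic oxygen with one total connection — typically a carbonyl =O or an oxide.
Check the 18 heavy atoms by environment: 8× C (X4) → no; 2× C (X3) → no; 3× O (X1) → match; 1× N (X3) → no; 2× O (X2) → no; 1× N (charge +1, X3) → no; 1× O (charge -1, X1) → match.
Summing the matching environments: 3 + 1 = 4 matching atoms.

4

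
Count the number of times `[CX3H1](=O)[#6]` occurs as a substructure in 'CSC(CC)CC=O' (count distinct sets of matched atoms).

1

[CX3H1](=O)[#6] is the SMARTS for an aldehyde: an sp2 carbon with one H, double-bonded to O and single-bonded to carbon.
Exactly one fragment in the molecule meets all constraints, giving 1 match.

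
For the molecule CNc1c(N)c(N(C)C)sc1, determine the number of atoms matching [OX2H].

The query [OX2H] means: aliphatic oxygen with two connections, one of which is H — an -OH oxygen.
Check the 11 heavy atoms by environment: 1× s (aromatic, H0, X2) → no; 3× c (aromatic, H0, X3) → no; 1× c (aromatic, H1, X3) → no; 1× N (H1, X3) → no; 3× C (H3, X4) → no; 1× N (H2, X3) → no; 1× N (H0, X3) → no.
No environment satisfies the query, so 0 matching atoms.

0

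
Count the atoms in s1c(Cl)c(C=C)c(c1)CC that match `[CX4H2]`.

1

The query [CX4H2] means: sp3 carbon (X4) with exactly two hydrogens.
Check the 10 heavy atoms by environment: 1× s (aromatic, H0, X2) → no; 1× c (aromatic, H1, X3) → no; 3× c (aromatic, H0, X3) → no; 1× C (H1, X3) → no; 1× C (H2, X3) → no; 1× Cl (H0, X1) → no; 1× C (H2, X4) → match; 1× C (H3, X4) → no.
That gives 1 matching atom.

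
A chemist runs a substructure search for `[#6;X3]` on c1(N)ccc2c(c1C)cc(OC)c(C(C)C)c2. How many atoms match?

10

The query [#6;X3] means: any carbon (aromatic or not) with three total connections.
Check the 17 heavy atoms by environment: 10× c (aromatic, X3) → match; 5× C (X4) → no; 1× O (X2) → no; 1× N (X3) → no.
That gives 10 matching atoms.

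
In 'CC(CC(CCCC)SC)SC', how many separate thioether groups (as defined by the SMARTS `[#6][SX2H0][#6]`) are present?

[#6][SX2H0][#6] is the SMARTS for a thioether: an aliphatic sulfur bridging two carbons with no H on the sulfur.
The molecule carries 2 separate instances of a methylthio ether (-SCH3) meeting every constraint; each maps to a distinct set of atoms, giving 2 matches.

2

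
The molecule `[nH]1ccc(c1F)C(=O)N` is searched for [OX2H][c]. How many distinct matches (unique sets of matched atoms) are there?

0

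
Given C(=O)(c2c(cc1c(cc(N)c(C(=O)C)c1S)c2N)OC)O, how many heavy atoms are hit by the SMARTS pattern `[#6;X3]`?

12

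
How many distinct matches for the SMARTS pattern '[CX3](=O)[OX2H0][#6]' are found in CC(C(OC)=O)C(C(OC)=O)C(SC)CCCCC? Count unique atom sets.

[CX3](=O)[OX2H0][#6] is the SMARTS for an ester: a carbonyl carbon bonded to an oxygen that is itself bonded to carbon (no H on that O).
The molecule carries 2 separate instances of a methyl-ester group (-C(=O)OCH3) meeting every constraint; each maps to a distinct set of atoms, giving 2 matches.

2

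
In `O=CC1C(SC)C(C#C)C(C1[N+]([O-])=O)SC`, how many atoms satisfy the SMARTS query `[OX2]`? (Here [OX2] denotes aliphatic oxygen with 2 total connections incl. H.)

The query [OX2] means: aliphatic oxygen with two total connections — ether, hydroxyl, or ester single-bond O.
Check the 16 heavy atoms by environment: 7× C (X4) → no; 2× C (X2) → no; 2× S (X2) → no; 1× C (X3) → no; 2× O (X1) → no; 1× N (charge +1, X3) → no; 1× O (charge -1, X1) → no.
No environment satisfies the query, so 0 matching atoms.

0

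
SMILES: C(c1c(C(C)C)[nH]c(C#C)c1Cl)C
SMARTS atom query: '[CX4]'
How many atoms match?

5

The query [CX4] means: C with X4: aliphatic carbon with exactly 4 total connections (bonds + H).
Check the 13 heavy atoms by environment: 1× n (aromatic, X3) → no; 4× c (aromatic, X3) → no; 1× Cl (X1) → no; 2× C (X2) → no; 5× C (X4) → match.
That gives 5 matching atoms.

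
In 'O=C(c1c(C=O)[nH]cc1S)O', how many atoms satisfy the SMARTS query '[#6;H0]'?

4

The query [#6;H0] means: any carbon with no attached hydrogen.
Check the 11 heavy atoms by environment: 1× n (aromatic, H1) → no; 3× c (aromatic, H0) → match; 1× c (aromatic, H1) → no; 1× S (H1) → no; 1× C (H0) → match; 2× O (H0) → no; 1× O (H1) → no; 1× C (H1) → no.
Summing the matching environments: 3 + 1 = 4 matching atoms.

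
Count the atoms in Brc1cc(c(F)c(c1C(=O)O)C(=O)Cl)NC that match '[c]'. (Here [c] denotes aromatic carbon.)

6

Check the 16 heavy atoms by environment: 6× c (aromatic) → match; 1× F → no; 1× N → no; 3× C → no; 1× Br → no; 3× O → no; 1× Cl → no.
That gives 6 matching atoms.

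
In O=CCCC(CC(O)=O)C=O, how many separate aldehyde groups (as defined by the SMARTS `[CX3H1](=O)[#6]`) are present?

[CX3H1](=O)[#6] is the SMARTS for an aldehyde: an sp2 carbon with one H, double-bonded to O and single-bonded to carbon.
The molecule carries 2 separate instances of an aldehyde (-CHO) meeting every constraint; each maps to a distinct set of atoms, giving 2 matches.

2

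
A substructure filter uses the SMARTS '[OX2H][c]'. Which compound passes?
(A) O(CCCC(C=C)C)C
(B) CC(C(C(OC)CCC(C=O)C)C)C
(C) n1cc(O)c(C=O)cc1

C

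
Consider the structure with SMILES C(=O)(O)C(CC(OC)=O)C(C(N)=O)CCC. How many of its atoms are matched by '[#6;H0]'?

3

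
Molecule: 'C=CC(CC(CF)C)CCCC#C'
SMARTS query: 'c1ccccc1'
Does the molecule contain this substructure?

The pattern c1ccccc1 describes six aromatic carbons in a ring — a benzene ring.
The closest candidate here is a methyl group (-CH3), but no six-membered all-carbon aromatic ring is present. No other fragment satisfies the full query, so there is no match.

No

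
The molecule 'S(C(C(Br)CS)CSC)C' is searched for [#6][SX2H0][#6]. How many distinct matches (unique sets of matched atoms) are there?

2

[#6][SX2H0][#6] is the SMARTS for a thioether: an aliphatic sulfur bridging two carbons with no H on the sulfur.
The molecule carries 2 separate instances of a methylthio ether (-SCH3) meeting every constraint; each maps to a distinct set of atoms, giving 2 matches.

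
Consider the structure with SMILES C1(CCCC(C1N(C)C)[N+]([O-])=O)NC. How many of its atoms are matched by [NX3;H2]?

0

The query [NX3;H2] means: aliphatic N with 3 total connections, two of them H — an -NH2 nitrogen (amine or amide).
Check the 14 heavy atoms by environment: 3× C (H2, X4) → no; 3× C (H1, X4) → no; 1× N (charge +1, H0, X3) → no; 1× O (charge -1, H0, X1) → no; 1× O (H0, X1) → no; 1× N (H0, X3) → no; 3× C (H3, X4) → no; 1× N (H1, X3) → no.
No environment satisfies the query, so 0 matching atoms.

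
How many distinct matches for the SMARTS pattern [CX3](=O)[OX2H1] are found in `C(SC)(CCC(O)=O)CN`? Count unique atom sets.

1

[CX3](=O)[OX2H1] is the SMARTS for a carboxylic acid: an sp2 carbon double-bonded to O and single-bonded to an -OH oxygen.
Exactly one fragment in the molecule meets all constraints, giving 1 match.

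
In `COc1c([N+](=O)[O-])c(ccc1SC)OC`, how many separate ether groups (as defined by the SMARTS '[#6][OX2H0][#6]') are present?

2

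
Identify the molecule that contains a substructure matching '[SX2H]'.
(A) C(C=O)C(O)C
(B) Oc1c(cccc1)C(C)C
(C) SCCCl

C

[SX2H] describes an aliphatic sulfur with two connections, one being H (a thiol).
(A) has a hydroxyl group (-OH) but it is an -OH, not an -SH.
(B) has a hydroxyl group (-OH) but it is an -OH, not an -SH.
(C) contains a thiol (-SH), which satisfies every atom and bond constraint.
So the answer is (C).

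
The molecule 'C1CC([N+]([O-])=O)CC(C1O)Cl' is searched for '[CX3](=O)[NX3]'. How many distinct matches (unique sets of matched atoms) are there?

0

[CX3](=O)[NX3] is the SMARTS for an amide: a carbonyl carbon bonded to a trivalent nitrogen.
No fragment in the molecule satisfies every constraint, giving 0 matches.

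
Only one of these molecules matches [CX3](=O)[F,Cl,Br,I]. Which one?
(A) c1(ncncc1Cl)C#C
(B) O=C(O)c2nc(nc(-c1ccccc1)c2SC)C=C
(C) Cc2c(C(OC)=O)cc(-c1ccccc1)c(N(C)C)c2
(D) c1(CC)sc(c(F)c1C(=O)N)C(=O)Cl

D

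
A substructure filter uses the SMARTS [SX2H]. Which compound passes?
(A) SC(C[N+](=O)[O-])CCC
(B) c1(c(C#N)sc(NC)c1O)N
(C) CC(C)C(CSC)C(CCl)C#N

[SX2H] describes an aliphatic sulfur with two connections, one being H (a thiol).
(A) contains a thiol (-SH), which satisfies every atom and bond constraint.
(B) has a hydroxyl group (-OH) but it is an -OH, not an -SH.
(C) has a methylthio ether (-SCH3) but the sulfur has H0 (bonded to two carbons), not H1.
So the answer is (A).

A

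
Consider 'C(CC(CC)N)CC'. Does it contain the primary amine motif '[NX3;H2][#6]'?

Yes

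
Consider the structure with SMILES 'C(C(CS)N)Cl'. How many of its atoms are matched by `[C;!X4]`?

The query [C;!X4] means: aliphatic carbon that does not have four total connections.
Check the 6 heavy atoms by environment: 3× C (X4) → no; 1× N (X3) → no; 1× Cl (X1) → no; 1× S (X2) → no.
No environment satisfies the query, so 0 matching atoms.

0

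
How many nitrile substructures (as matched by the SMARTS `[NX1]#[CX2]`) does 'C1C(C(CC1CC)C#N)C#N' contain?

2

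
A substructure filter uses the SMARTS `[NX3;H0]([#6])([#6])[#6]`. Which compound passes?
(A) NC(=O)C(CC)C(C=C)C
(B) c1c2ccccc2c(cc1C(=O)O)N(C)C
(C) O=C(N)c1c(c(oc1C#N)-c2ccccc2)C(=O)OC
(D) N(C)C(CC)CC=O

[NX3;H0]([#6])([#6])[#6] describes a trivalent nitrogen with no H, bonded to three carbons (a tertiary amine).
(A) has a primary amide (-C(=O)NH2) but the amide nitrogen has H2 and only one carbon neighbour.
(B) contains a dimethylamino group (-N(CH3)2), which satisfies every atom and bond constraint.
(C) has a primary amide (-C(=O)NH2) but the amide nitrogen has H2 and only one carbon neighbour.
(D) has an N-methylamino group (-NHCH3) but the nitrogen still has one H (H1), not H0.
So the answer is (B).

B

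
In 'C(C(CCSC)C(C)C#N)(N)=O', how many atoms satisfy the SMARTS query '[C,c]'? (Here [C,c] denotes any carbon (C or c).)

8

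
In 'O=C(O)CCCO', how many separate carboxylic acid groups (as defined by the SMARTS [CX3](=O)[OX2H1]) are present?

[CX3](=O)[OX2H1] is the SMARTS for a carboxylic acid: an sp2 carbon double-bonded to O and single-bonded to an -OH oxygen.
Exactly one fragment in the molecule meets all constraints, giving 1 match.

1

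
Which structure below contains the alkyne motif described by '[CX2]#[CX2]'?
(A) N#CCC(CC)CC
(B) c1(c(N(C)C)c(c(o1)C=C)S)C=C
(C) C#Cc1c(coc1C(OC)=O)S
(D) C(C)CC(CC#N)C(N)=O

[CX2]#[CX2] describes a carbon-carbon triple bond (an alkyne).
(A) has a nitrile (-C#N) but the triple bond is C#N, not C#C.
(B) has a vinyl group (-CH=CH2) but the C=C is a double bond; both carbons are CX3, not CX2.
(C) contains an ethynyl group (-C#CH), which satisfies every atom and bond constraint.
(D) has a nitrile (-C#N) but the triple bond is C#N, not C#C.
So the answer is (C).

C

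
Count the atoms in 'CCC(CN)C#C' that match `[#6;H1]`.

The query [#6;H1] means: any carbon bearing exactly one hydrogen.
Check the 7 heavy atoms by environment: 2× C (H2) → no; 2× C (H1) → match; 1× N (H2) → no; 1× C (H3) → no; 1× C (H0) → no.
That gives 2 matching atoms.

2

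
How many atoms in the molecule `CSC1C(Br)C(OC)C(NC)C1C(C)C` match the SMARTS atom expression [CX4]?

11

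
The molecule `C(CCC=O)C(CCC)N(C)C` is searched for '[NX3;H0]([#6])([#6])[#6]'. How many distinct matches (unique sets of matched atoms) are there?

1

[NX3;H0]([#6])([#6])[#6] is the SMARTS for a tertiary amine: a trivalent nitrogen with no H, bonded to three carbons.
Exactly one fragment in the molecule meets all constraints, giving 1 match.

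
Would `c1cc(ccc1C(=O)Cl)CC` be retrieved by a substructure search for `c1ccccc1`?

The pattern c1ccccc1 describes six aromatic carbons in a ring — a benzene ring.
The required atom environment is present in the molecule, so the pattern matches.

Yes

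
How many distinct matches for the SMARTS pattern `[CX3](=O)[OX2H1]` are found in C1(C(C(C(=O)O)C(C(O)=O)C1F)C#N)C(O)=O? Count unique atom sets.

3

[CX3](=O)[OX2H1] is the SMARTS for a carboxylic acid: an sp2 carbon double-bonded to O and single-bonded to an -OH oxygen.
The molecule carries 3 separate instances of a carboxylic acid group (-C(=O)OH) meeting every constraint; each maps to a distinct set of atoms, giving 3 matches.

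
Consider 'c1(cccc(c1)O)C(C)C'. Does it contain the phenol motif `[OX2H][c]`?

The pattern [OX2H][c] describes a hydroxyl oxygen attached to an aromatic carbon — a phenol.
The molecule carries a hydroxyl group (-OH), whose atoms satisfy every constraint of the query, so the pattern matches.

Yes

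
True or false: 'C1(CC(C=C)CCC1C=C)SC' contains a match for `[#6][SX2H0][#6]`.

True

The pattern [#6][SX2H0][#6] describes an aliphatic sulfur bridging two carbons with no H on the sulfur — a thioether.
The molecule carries a methylthio ether (-SCH3), whose atoms satisfy every constraint of the query, so the pattern matches.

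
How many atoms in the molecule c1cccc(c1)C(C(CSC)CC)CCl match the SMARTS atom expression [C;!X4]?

The query [C;!X4] means: aliphatic carbon that does not have four total connections.
Check the 15 heavy atoms by environment: 7× C (X4) → no; 6× c (aromatic, X3) → no; 1× Cl (X1) → no; 1× S (X2) → no.
No environment satisfies the query, so 0 matching atoms.

0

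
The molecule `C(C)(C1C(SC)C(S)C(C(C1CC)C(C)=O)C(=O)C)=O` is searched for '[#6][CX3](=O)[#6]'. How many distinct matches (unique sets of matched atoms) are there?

3

[#6][CX3](=O)[#6] is the SMARTS for a ketone: a carbonyl carbon (no H) flanked by two carbons.
The molecule carries 3 separate instances of an acetyl/ketone group (-C(=O)CH3) meeting every constraint; each maps to a distinct set of atoms, giving 3 matches.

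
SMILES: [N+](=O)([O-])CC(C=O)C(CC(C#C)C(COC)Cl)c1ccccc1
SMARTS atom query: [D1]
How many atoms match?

Check the 23 heavy atoms by environment: 5× C (D2) → no; 4× C (D3) → no; 1× O (D2) → no; 2× C (D1) → match; 2× O (D1) → match; 1× c (aromatic, D3) → no; 5× c (aromatic, D2) → no; 1× Cl (D1) → match; 1× N (charge +1, D3) → no; 1× O (charge -1, D1) → match.
Summing the matching environments: 2 + 2 + 1 + 1 = 6 matching atoms.

6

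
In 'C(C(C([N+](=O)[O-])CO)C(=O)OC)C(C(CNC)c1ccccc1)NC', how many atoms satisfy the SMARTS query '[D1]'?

The query [D1] means: atom with exactly one heavy-atom neighbour (degree 1).
Check the 25 heavy atoms by environment: 3× C (D2) → no; 5× C (D3) → no; 1× N (charge +1, D3) → no; 1× O (charge -1, D1) → match; 3× O (D1) → match; 1× c (aromatic, D3) → no; 5× c (aromatic, D2) → no; 2× N (D2) → no; 3× C (D1) → match; 1× O (D2) → no.
Summing the matching environments: 1 + 3 + 3 = 7 matching atoms.

7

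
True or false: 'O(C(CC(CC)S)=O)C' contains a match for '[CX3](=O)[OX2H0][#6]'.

True

The pattern [CX3](=O)[OX2H0][#6] describes a carbonyl carbon bonded to an oxygen that is itself bonded to carbon (no H on that O) — an ester.
The molecule carries a methyl-ester group (-C(=O)OCH3), whose atoms satisfy every constraint of the query, so the pattern matches.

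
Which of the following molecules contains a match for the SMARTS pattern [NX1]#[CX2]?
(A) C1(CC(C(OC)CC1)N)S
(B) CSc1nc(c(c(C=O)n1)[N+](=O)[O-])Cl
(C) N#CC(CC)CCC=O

C

[NX1]#[CX2] describes a nitrogen triple-bonded to a two-connected carbon (a nitrile).
(A) has a primary amino group (-NH2) but the nitrogen is NX3 (three connections), not NX1 triple-bonded.
(B) has a nitro group (-[N+](=O)[O-]) but there is no C#N triple bond.
(C) contains a nitrile (-C#N), which satisfies every atom and bond constraint.
So the answer is (C).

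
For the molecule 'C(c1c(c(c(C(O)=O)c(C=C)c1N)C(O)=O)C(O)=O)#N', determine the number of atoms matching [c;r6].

The query [c;r6] means: aromatic carbon that belongs to a six-membered ring.
Check the 20 heavy atoms by environment: 6× c (aromatic, in 6-ring) → match; 6× C (acyclic) → no; 2× N (acyclic) → no; 6× O (acyclic) → no.
That gives 6 matching atoms.

6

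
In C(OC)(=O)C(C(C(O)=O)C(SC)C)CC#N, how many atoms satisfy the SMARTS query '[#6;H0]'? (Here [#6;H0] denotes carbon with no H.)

The query [#6;H0] means: any carbon with no attached hydrogen.
Check the 16 heavy atoms by environment: 1× C (H2) → no; 3× C (H1) → no; 3× C (H3) → no; 3× C (H0) → match; 3× O (H0) → no; 1× S (H0) → no; 1× O (H1) → no; 1× N (H0) → no.
That gives 3 matching atoms.

3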